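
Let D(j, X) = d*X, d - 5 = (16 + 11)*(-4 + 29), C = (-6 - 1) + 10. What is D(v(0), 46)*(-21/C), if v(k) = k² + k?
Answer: -218960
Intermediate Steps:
C = 3 (C = -7 + 10 = 3)
v(k) = k + k²
d = 680 (d = 5 + (16 + 11)*(-4 + 29) = 5 + 27*25 = 5 + 675 = 680)
D(j, X) = 680*X
D(v(0), 46)*(-21/C) = (680*46)*(-21/3) = 31280*(-21*⅓) = 31280*(-7) = -218960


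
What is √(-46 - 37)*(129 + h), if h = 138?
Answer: 267*I*√83 ≈ 2432.5*I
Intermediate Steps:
√(-46 - 37)*(129 + h) = √(-46 - 37)*(129 + 138) = √(-83)*267 = (I*√83)*267 = 267*I*√83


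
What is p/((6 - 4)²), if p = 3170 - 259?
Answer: 2911/4 ≈ 727.75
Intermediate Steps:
p = 2911
p/((6 - 4)²) = 2911/((6 - 4)²) = 2911/(2²) = 2911/4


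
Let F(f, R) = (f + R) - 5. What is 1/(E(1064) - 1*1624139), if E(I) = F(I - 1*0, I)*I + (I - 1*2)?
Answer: 1/635795 ≈ 1.5728e-6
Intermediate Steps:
F(f, R) = -5 + R + f (F(f, R) = (R + f) - 5 = -5 + R + f)
E(I) = -2 + I + I*(-5 + 2*I) (E(I) = (-5 + I + (I - 1*0))*I + (I - 1*2) = (-5 + I + (I + 0))*I + (I - 2) = (-5 + I + I)*I + (-2 + I) = (-5 + 2*I)*I + (-2 + I) = I*(-5 + 2*I) + (-2 + I) = -2 + I + I*(-5 + 2*I))
1/(E(1064) - 1*1624139) = 1/((-2 + 1064 + 1064*(-5 + 2*1064)) - 1*1624139) = 1/((-2 + 1064 + 1064*(-5 + 2128)) - 1624139) = 1/((-2 + 1064 + 1064*2123) - 1624139) = 1/((-2 + 1064 + 2258872) - 1624139) = 1/(2259934 - 1624139) = 1/635795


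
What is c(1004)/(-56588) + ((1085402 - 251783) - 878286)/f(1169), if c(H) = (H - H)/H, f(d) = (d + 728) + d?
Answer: -2127/146 ≈ -14.568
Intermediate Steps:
f(d) = 728 + 2*d (f(d) = (728 + d) + d = 728 + 2*d)
c(H) = 0 (c(H) = 0/H = 0)
c(1004)/(-56588) + ((1085402 - 251783) - 878286)/f(1169) = 0/(-56588) + ((1085402 - 251783) - 878286)/(728 + 2*1169) = 0*(-1/56588) + (833619 - 878286)/(728 + 2338) = 0 - 44667/3066 = 0 - 44667*1/3066 = 0 - 2127/146 = -2127/146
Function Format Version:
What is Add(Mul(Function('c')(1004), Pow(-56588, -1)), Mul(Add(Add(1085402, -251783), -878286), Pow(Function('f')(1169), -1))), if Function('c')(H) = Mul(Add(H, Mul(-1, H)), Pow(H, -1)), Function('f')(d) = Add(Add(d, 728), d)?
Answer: Rational(-2127, 146) ≈ -14.568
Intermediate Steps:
Function('f')(d) = Add(728, Mul(2, d)) (Function('f')(d) = Add(Add(728, d), d) = Add(728, Mul(2, d)))
Function('c')(H) = 0 (Function('c')(H) = Mul(0, Pow(H, -1)) = 0)
Add(Mul(Function('c')(1004), Pow(-56588, -1)), Mul(Add(Add(1085402, -251783), -878286), Pow(Function('f')(1169), -1))) = Add(Mul(0, Pow(-56588, -1)), Mul(Add(Add(1085402, -251783), -878286), Pow(Add(728, Mul(2, 1169)), -1))) = Add(Mul(0, Rational(-1, 56588)), Mul(Add(833619, -878286), Pow(Add(728, 2338), -1))) = Add(0, Mul(-44667, Pow(3066, -1))) = Add(0, Mul(-44667, Rational(1, 3066))) = Add(0, Rational(-2127, 146)) = Rational(-2127, 146)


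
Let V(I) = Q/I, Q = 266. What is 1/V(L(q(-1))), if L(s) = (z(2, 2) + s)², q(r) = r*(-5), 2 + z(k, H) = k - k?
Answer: 9/266 ≈ 0.033835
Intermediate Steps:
z(k, H) = -2 (z(k, H) = -2 + (k - k) = -2 + 0 = -2)
q(r) = -5*r
L(s) = (-2 + s)²
V(I) = 266/I
1/V(L(q(-1))) = 1/(266/((-2 - 5*(-1))²)) = 1/(266/((-2 + 5)²)) = 1/(266/(3²)) = 1/(266/9) = 9/266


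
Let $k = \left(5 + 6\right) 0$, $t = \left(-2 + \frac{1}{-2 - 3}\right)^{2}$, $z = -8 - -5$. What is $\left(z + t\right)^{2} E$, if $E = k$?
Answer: $0$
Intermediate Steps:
$z = -3$ ($z = -8 + 5 = -3$)
$t = \frac{121}{25}$ ($t = \left(-2 + \frac{1}{-5}\right)^{2} = \left(-2 - \frac{1}{5}\right)^{2} = \left(- \frac{11}{5}\right)^{2} = \frac{121}{25} \approx 4.84$)
$k = 0$ ($k = 11 \cdot 0 = 0$)
$E = 0$
$\left(z + t\right)^{2} E = \left(-3 + \frac{121}{25}\right)^{2} \cdot 0 = \left(\frac{46}{25}\right)^{2} \cdot 0 = \frac{2116}{625} \cdot 0 = 0$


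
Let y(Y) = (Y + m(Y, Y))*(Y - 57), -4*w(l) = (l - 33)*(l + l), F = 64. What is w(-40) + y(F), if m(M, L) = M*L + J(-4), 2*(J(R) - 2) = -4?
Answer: 27660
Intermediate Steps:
J(R) = 0 (J(R) = 2 + (1/2)*(-4) = 2 - 2 = 0)
w(l) = -l*(-33 + l)/2 (w(l) = -(l - 33)*(l + l)/4 = -(-33 + l)*2*l/4 = -l*(-33 + l)/2)
m(M, L) = L*M (m(M, L) = M*L + 0 = L*M + 0 = L*M)
y(Y) = (-57 + Y)*(Y + Y**2) (y(Y) = (Y + Y*Y)*(Y - 57) = (Y + Y**2)*(-57 + Y) = (-57 + Y)*(Y + Y**2))
w(-40) + y(F) = (1/2)*(-40)*(33 - 1*(-40)) + 64*(-57 + 64**2 - 56*64) = (1/2)*(-40)*(33 + 40) + 64*(-57 + 4096 - 3584) = (1/2)*(-40)*73 + 64*455 = -1460 + 29120 = 27660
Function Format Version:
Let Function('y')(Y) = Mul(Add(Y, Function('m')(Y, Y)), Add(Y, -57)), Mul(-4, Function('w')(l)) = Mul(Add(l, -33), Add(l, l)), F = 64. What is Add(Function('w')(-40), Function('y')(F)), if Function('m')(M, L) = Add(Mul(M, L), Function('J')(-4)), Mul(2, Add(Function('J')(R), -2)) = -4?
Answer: 27660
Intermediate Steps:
Function('J')(R) = 0 (Function('J')(R) = Add(2, Mul(Rational(1, 2), -4)) = Add(2, -2) = 0)
Function('w')(l) = Mul(Rational(-1, 2), l, Add(-33, l)) (Function('w')(l) = Mul(Rational(-1, 4), Mul(Add(l, -33), Add(l, l))) = Mul(Rational(-1, 4), Mul(Add(-33, l), Mul(2, l))) = Mul(Rational(-1, 4), Mul(2, l, Add(-33, l))) = Mul(Rational(-1, 2), l, Add(-33, l)))
Function('m')(M, L) = Mul(L, M) (Function('m')(M, L) = Add(Mul(M, L), 0) = Add(Mul(L, M), 0) = Mul(L, M))
Function('y')(Y) = Mul(Add(-57, Y), Add(Y, Pow(Y, 2))) (Function('y')(Y) = Mul(Add(Y, Mul(Y, Y)), Add(Y, -57)) = Mul(Add(Y, Pow(Y, 2)), Add(-57, Y)) = Mul(Add(-57, Y), Add(Y, Pow(Y, 2))))
Add(Function('w')(-40), Function('y')(F)) = Add(Mul(Rational(1, 2), -40, Add(33, Mul(-1, -40))), Mul(64, Add(-57, Pow(64, 2), Mul(-56, 64)))) = Add(Mul(Rational(1, 2), -40, Add(33, 40)), Mul(64, Add(-57, 4096, -3584))) = Add(Mul(Rational(1, 2), -40, 73), Mul(64, 455)) = Add(-1460, 29120) = 27660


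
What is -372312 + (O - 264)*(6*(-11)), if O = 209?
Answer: -368682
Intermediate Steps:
-372312 + (O - 264)*(6*(-11)) = -372312 + (209 - 264)*(6*(-11)) = -372312 - 55*(-66) = -372312 + 3630 = -368682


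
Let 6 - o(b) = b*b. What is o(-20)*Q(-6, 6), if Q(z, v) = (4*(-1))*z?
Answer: -9456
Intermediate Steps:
o(b) = 6 - b**2 (o(b) = 6 - b*b = 6 - b**2)
Q(z, v) = -4*z
o(-20)*Q(-6, 6) = (6 - 1*(-20)**2)*(-4*(-6)) = (6 - 1*400)*24 = (6 - 400)*24 = -394*24 = -9456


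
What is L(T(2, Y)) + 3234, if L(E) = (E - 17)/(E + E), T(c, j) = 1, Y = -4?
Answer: 3226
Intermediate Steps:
L(E) = (-17 + E)/(2*E) (L(E) = (-17 + E)/((2*E)) = (-17 + E)*(1/(2*E)) = (-17 + E)/(2*E))
L(T(2, Y)) + 3234 = (½)*(-17 + 1)/1 + 3234 = (½)*1*(-16) + 3234 = -8 + 3234 = 3226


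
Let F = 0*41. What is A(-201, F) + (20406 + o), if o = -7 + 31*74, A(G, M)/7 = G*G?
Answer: 305500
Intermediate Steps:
F = 0
A(G, M) = 7*G² (A(G, M) = 7*(G*G) = 7*G²)
o = 2287 (o = -7 + 2294 = 2287)
A(-201, F) + (20406 + o) = 7*(-201)² + (20406 + 2287) = 7*40401 + 22693 = 282807 + 22693 = 305500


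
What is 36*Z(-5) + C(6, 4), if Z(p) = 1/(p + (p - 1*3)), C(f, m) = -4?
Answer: -88/13 ≈ -6.7692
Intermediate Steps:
Z(p) = 1/(-3 + 2*p) (Z(p) = 1/(p + (p - 3)) = 1/(p + (-3 + p)) = 1/(-3 + 2*p))
36*Z(-5) + C(6, 4) = 36/(-3 + 2*(-5)) - 4 = 36/(-3 - 10) - 4 = 36/(-13) - 4 = 36*(-1/13) - 4 = -36/13 - 4 = -88/13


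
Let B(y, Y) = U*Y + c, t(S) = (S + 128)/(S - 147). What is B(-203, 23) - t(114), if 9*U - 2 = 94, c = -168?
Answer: 254/3 ≈ 84.667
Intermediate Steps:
U = 32/3 (U = 2/9 + (⅑)*94 = 2/9 + 94/9 = 32/3 ≈ 10.667)
t(S) = (128 + S)/(-147 + S)
B(y, Y) = -168 + 32*Y/3 (B(y, Y) = 32*Y/3 - 168 = -168 + 32*Y/3)
B(-203, 23) - t(114) = (-168 + (32/3)*23) - (128 + 114)/(-147 + 114) = (-168 + 736/3) - 242/(-33) = 232/3 - (-1)*242/33 = 232/3 - 1*(-22/3) = 232/3 + 22/3 = 254/3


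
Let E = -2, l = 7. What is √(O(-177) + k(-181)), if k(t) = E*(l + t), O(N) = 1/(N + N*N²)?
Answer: √10701547074153390/5545410 ≈ 18.655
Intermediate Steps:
O(N) = 1/(N + N³)
k(t) = -14 - 2*t (k(t) = -2*(7 + t) = -14 - 2*t)
√(O(-177) + k(-181)) = √(1/(-177 + (-177)³) + (-14 - 2*(-181))) = √(1/(-177 - 5545233) + (-14 + 362)) = √(1/(-5545410) + 348) = √(-1/5545410 + 348) = √(1929802679/5545410) = √10701547074153390/5545410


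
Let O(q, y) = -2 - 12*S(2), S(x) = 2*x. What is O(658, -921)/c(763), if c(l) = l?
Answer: -50/763 ≈ -0.065531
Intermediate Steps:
O(q, y) = -50 (O(q, y) = -2 - 24*2 = -2 - 12*4 = -2 - 48 = -50)
O(658, -921)/c(763) = -50/763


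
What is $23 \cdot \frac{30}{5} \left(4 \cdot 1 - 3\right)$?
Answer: $138$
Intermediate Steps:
$23 \cdot \frac{30}{5} \left(4 \cdot 1 - 3\right) = 23 \cdot 30 \cdot \frac{1}{5} \left(4 - 3\right) = 23 \cdot 6 \cdot 1 = 138 \cdot 1 = 138$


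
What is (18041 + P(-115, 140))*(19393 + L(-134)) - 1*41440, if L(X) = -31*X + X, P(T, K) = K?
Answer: 425630313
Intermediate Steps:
L(X) = -30*X
(18041 + P(-115, 140))*(19393 + L(-134)) - 1*41440 = (18041 + 140)*(19393 - 30*(-134)) - 1*41440 = 18181*(19393 + 4020) - 41440 = 18181*23413 - 41440 = 425671753 - 41440 = 425630313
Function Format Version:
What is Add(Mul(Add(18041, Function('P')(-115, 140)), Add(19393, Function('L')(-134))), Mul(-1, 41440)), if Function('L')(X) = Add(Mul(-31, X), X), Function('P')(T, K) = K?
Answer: 425630313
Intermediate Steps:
Function('L')(X) = Mul(-30, X)
Add(Mul(Add(18041, Function('P')(-115, 140)), Add(19393, Function('L')(-134))), Mul(-1, 41440)) = Add(Mul(Add(18041, 140), Add(19393, Mul(-30, -134))), Mul(-1, 41440)) = Add(Mul(18181, Add(19393, 4020)), -41440) = Add(Mul(18181, 23413), -41440) = Add(425671753, -41440) = 425630313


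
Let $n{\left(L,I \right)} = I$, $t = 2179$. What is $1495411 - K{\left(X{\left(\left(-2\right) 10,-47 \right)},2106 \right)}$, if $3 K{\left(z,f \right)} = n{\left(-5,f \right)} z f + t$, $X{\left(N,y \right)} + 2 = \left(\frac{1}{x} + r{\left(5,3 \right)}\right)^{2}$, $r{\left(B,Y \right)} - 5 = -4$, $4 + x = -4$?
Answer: $\frac{159340775}{48} \approx 3.3196 \cdot 10^{6}$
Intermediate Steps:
$x = -8$ ($x = -4 - 4 = -8$)
$r{\left(B,Y \right)} = 1$ ($r{\left(B,Y \right)} = 5 - 4 = 1$)
$X{\left(N,y \right)} = - \frac{79}{64}$ ($X{\left(N,y \right)} = -2 + \left(\frac{1}{-8} + 1\right)^{2} = -2 + \left(- \frac{1}{8} + 1\right)^{2} = -2 + \left(\frac{7}{8}\right)^{2} = -2 + \frac{49}{64} = - \frac{79}{64}$)
$K{\left(z,f \right)} = \frac{2179}{3} + \frac{z f^{2}}{3}$ ($K{\left(z,f \right)} = \frac{f z f + 2179}{3} = \frac{z f^{2} + 2179}{3} = \frac{2179 + z f^{2}}{3} = \frac{2179}{3} + \frac{z f^{2}}{3}$)
$1495411 - K{\left(X{\left(\left(-2\right) 10,-47 \right)},2106 \right)} = 1495411 - \left(\frac{2179}{3} + \frac{1}{3} \left(- \frac{79}{64}\right) 2106^{2}\right) = 1495411 - \left(\frac{2179}{3} + \frac{1}{3} \left(- \frac{79}{64}\right) 4435236\right) = 1495411 - \left(\frac{2179}{3} - \frac{29198637}{16}\right) = 1495411 - - \frac{87561047}{48} = 1495411 + \frac{87561047}{48} = \frac{159340775}{48}$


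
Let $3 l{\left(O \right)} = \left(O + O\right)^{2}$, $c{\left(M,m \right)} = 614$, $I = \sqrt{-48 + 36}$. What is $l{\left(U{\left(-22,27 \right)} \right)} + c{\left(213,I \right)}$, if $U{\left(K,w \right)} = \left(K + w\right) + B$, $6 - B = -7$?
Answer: $1046$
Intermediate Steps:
$B = 13$ ($B = 6 - -7 = 6 + 7 = 13$)
$I = 2 i \sqrt{3}$ ($I = \sqrt{-12} = 2 i \sqrt{3} \approx 3.4641 i$)
$U{\left(K,w \right)} = 13 + K + w$ ($U{\left(K,w \right)} = \left(K + w\right) + 13 = 13 + K + w$)
$l{\left(O \right)} = \frac{4 O^{2}}{3}$ ($l{\left(O \right)} = \frac{\left(O + O\right)^{2}}{3} = \frac{\left(2 O\right)^{2}}{3} = \frac{4 O^{2}}{3}$)
$l{\left(U{\left(-22,27 \right)} \right)} + c{\left(213,I \right)} = \frac{4 \left(13 - 22 + 27\right)^{2}}{3} + 614 = \frac{4 \cdot 18^{2}}{3} + 614 = \frac{4}{3} \cdot 324 + 614 = 432 + 614 = 1046$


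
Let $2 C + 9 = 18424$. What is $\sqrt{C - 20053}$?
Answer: $\frac{i \sqrt{43382}}{2} \approx 104.14 i$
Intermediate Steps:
$C = \frac{18415}{2}$ ($C = - \frac{9}{2} + \frac{1}{2} \cdot 18424 = - \frac{9}{2} + 9212 = \frac{18415}{2} \approx 9207.5$)
$\sqrt{C - 20053} = \sqrt{\frac{18415}{2} - 20053} = \sqrt{- \frac{21691}{2}} = \frac{i \sqrt{43382}}{2}$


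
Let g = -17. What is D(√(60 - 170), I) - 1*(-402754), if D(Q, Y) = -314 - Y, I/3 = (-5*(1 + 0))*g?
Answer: 402185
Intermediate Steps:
I = 255 (I = 3*(-5*(1 + 0)*(-17)) = 3*(-5*1*(-17)) = 3*(-5*(-17)) = 3*85 = 255)
D(√(60 - 170), I) - 1*(-402754) = (-314 - 1*255) - 1*(-402754) = (-314 - 255) + 402754 = -569 + 402754 = 402185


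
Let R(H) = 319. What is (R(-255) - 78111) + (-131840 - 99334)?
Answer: -308966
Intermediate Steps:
(R(-255) - 78111) + (-131840 - 99334) = (319 - 78111) + (-131840 - 99334) = -77792 - 231174 = -308966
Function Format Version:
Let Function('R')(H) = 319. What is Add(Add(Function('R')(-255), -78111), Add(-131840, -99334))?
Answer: -308966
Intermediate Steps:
Add(Add(Function('R')(-255), -78111), Add(-131840, -99334)) = Add(Add(319, -78111), Add(-131840, -99334)) = Add(-77792, -231174) = -308966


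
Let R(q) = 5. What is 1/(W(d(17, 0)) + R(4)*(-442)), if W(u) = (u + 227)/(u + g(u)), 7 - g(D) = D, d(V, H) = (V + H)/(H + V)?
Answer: -7/15242 ≈ -0.00045926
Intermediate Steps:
d(V, H) = 1 (d(V, H) = (H + V)/(H + V) = 1)
g(D) = 7 - D
W(u) = 227/7 + u/7 (W(u) = (u + 227)/(u + (7 - u)) = (227 + u)/7 = (227 + u)*(⅐) = 227/7 + u/7)
1/(W(d(17, 0)) + R(4)*(-442)) = 1/((227/7 + (⅐)*1) + 5*(-442)) = 1/((227/7 + ⅐) - 2210) = 1/(228/7 - 2210) = 1/(-15242/7) = -7/15242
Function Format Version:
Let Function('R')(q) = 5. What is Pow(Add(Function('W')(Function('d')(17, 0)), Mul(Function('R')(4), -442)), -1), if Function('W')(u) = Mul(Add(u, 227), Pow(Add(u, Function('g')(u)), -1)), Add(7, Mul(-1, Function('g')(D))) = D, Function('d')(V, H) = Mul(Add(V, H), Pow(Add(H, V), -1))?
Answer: Rational(-7, 15242) ≈ -0.00045926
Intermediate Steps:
Function('d')(V, H) = 1 (Function('d')(V, H) = Mul(Add(H, V), Pow(Add(H, V), -1)) = 1)
Function('g')(D) = Add(7, Mul(-1, D))
Function('W')(u) = Add(Rational(227, 7), Mul(Rational(1, 7), u)) (Function('W')(u) = Mul(Add(u, 227), Pow(Add(u, Add(7, Mul(-1, u))), -1)) = Mul(Add(227, u), Pow(7, -1)) = Mul(Add(227, u), Rational(1, 7)) = Add(Rational(227, 7), Mul(Rational(1, 7), u)))
Pow(Add(Function('W')(Function('d')(17, 0)), Mul(Function('R')(4), -442)), -1) = Pow(Add(Add(Rational(227, 7), Mul(Rational(1, 7), 1)), Mul(5, -442)), -1) = Pow(Add(Add(Rational(227, 7), Rational(1, 7)), -2210), -1) = Pow(Add(Rational(228, 7), -2210), -1) = Pow(Rational(-15242, 7), -1) = Rational(-7, 15242)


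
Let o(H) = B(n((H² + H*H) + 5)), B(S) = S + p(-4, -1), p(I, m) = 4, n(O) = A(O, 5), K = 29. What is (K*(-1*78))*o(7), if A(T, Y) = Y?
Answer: -20358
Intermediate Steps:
n(O) = 5
B(S) = 4 + S (B(S) = S + 4 = 4 + S)
o(H) = 9 (o(H) = 4 + 5 = 9)
(K*(-1*78))*o(7) = (29*(-1*78))*9 = (29*(-78))*9 = -2262*9 = -20358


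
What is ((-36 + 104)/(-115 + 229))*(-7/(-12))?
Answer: 119/342 ≈ 0.34795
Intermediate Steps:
((-36 + 104)/(-115 + 229))*(-7/(-12)) = (68/114)*(-7*(-1/12)) = (68*(1/114))*(7/12) = (34/57)*(7/12) = 119/342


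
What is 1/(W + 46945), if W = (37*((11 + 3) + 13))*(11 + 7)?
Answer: 1/64927 ≈ 1.5402e-5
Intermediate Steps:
W = 17982 (W = (37*(14 + 13))*18 = (37*27)*18 = 999*18 = 17982)
1/(W + 46945) = 1/(17982 + 46945) = 1/64927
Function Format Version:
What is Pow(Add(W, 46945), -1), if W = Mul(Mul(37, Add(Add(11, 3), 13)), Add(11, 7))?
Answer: Rational(1, 64927) ≈ 1.5402e-5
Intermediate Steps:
W = 17982 (W = Mul(Mul(37, Add(14, 13)), 18) = Mul(Mul(37, 27), 18) = Mul(999, 18) = 17982)
Pow(Add(W, 46945), -1) = Pow(Add(17982, 46945), -1) = Pow(64927, -1) = Rational(1, 64927)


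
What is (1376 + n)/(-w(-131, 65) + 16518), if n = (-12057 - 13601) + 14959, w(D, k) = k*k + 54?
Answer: -9323/12239 ≈ -0.76175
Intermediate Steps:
w(D, k) = 54 + k**2 (w(D, k) = k**2 + 54 = 54 + k**2)
n = -10699 (n = -25658 + 14959 = -10699)
(1376 + n)/(-w(-131, 65) + 16518) = (1376 - 10699)/(-(54 + 65**2) + 16518) = -9323/(-(54 + 4225) + 16518) = -9323/(-1*4279 + 16518) = -9323/(-4279 + 16518) = -9323/12239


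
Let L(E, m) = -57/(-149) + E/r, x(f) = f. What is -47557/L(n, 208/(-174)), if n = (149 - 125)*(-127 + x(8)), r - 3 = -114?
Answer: -262181741/143957 ≈ -1821.3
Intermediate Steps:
r = -111 (r = 3 - 114 = -111)
n = -2856 (n = (149 - 125)*(-127 + 8) = 24*(-119) = -2856)
L(E, m) = 57/149 - E/111 (L(E, m) = -57/(-149) + E/(-111) = -57*(-1/149) + E*(-1/111) = 57/149 - E/111)
-47557/L(n, 208/(-174)) = -47557/(57/149 - 1/111*(-2856)) = -47557/(57/149 + 952/37) = -47557/143957/5513 = -47557*5513/143957 = -262181741/143957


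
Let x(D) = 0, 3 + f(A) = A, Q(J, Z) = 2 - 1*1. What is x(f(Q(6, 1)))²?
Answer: 0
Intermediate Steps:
Q(J, Z) = 1 (Q(J, Z) = 2 - 1 = 1)
f(A) = -3 + A
x(f(Q(6, 1)))² = 0² = 0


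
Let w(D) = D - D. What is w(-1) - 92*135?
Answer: -12420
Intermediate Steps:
w(D) = 0
w(-1) - 92*135 = 0 - 92*135 = 0 - 12420 = -12420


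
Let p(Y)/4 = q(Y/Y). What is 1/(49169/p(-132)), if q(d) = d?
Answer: 4/49169 ≈ 8.1352e-5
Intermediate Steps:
p(Y) = 4 (p(Y) = 4*(Y/Y) = 4*1 = 4)
1/(49169/p(-132)) = 1/(49169/4) = 4/49169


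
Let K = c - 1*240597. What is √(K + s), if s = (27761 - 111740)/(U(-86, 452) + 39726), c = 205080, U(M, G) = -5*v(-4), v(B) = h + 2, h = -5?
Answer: 6*I*√173138912609/13247 ≈ 188.47*I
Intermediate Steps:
v(B) = -3 (v(B) = -5 + 2 = -3)
U(M, G) = 15 (U(M, G) = -5*(-3) = 15)
s = -27993/13247 (s = (27761 - 111740)/(15 + 39726) = -83979/39741 = -83979*1/39741 = -27993/13247 ≈ -2.1132)
K = -35517 (K = 205080 - 1*240597 = 205080 - 240597 = -35517)
√(K + s) = √(-35517 - 27993/13247) = √(-470521692/13247) = 6*I*√173138912609/13247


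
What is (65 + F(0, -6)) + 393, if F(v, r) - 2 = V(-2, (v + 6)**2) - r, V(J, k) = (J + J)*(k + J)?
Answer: 330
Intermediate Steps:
V(J, k) = 2*J*(J + k) (V(J, k) = (2*J)*(J + k) = 2*J*(J + k))
F(v, r) = 10 - r - 4*(6 + v)**2 (F(v, r) = 2 + (2*(-2)*(-2 + (v + 6)**2) - r) = 2 + (2*(-2)*(-2 + (6 + v)**2) - r) = 2 + ((8 - 4*(6 + v)**2) - r) = 2 + (8 - r - 4*(6 + v)**2) = 10 - r - 4*(6 + v)**2)
(65 + F(0, -6)) + 393 = (65 + (10 - 1*(-6) - 4*(6 + 0)**2)) + 393 = (65 + (10 + 6 - 4*6**2)) + 393 = (65 + (10 + 6 - 4*36)) + 393 = (65 + (10 + 6 - 144)) + 393 = (65 - 128) + 393 = -63 + 393 = 330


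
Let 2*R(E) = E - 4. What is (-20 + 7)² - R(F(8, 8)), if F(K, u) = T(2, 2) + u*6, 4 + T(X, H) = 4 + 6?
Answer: 144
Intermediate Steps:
T(X, H) = 6 (T(X, H) = -4 + (4 + 6) = -4 + 10 = 6)
F(K, u) = 6 + 6*u (F(K, u) = 6 + u*6 = 6 + 6*u)
R(E) = -2 + E/2 (R(E) = (E - 4)/2 = (-4 + E)/2 = -2 + E/2)
(-20 + 7)² - R(F(8, 8)) = (-20 + 7)² - (-2 + (6 + 6*8)/2) = (-13)² - (-2 + (6 + 48)/2) = 169 - (-2 + (½)*54) = 169 - (-2 + 27) = 169 - 1*25 = 169 - 25 = 144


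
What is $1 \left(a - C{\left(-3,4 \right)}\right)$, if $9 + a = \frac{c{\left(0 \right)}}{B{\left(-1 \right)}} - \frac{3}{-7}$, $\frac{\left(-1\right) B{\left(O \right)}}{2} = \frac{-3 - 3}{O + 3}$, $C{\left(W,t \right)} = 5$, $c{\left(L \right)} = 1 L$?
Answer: $- \frac{95}{7} \approx -13.571$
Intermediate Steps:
$c{\left(L \right)} = L$
$B{\left(O \right)} = \frac{12}{3 + O}$ ($B{\left(O \right)} = - 2 \frac{-3 - 3}{O + 3} = - 2 \left(- \frac{6}{3 + O}\right) = \frac{12}{3 + O}$)
$a = - \frac{60}{7}$ ($a = -9 + \left(\frac{0}{12 \frac{1}{3 - 1}} - \frac{3}{-7}\right) = -9 + \left(\frac{0}{12 \cdot \frac{1}{2}} - - \frac{3}{7}\right) = -9 + \left(\frac{0}{12 \cdot \frac{1}{2}} + \frac{3}{7}\right) = -9 + \left(\frac{0}{6} + \frac{3}{7}\right) = -9 + \left(0 \cdot \frac{1}{6} + \frac{3}{7}\right) = -9 + \left(0 + \frac{3}{7}\right) = -9 + \frac{3}{7} = - \frac{60}{7} \approx -8.5714$)
$1 \left(a - C{\left(-3,4 \right)}\right) = 1 \left(- \frac{60}{7} - 5\right) = 1 \left(- \frac{95}{7}\right) = - \frac{95}{7}$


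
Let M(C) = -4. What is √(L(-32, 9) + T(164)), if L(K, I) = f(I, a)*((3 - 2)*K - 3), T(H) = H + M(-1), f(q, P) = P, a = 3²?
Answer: I*√155 ≈ 12.45*I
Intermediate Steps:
a = 9
T(H) = -4 + H (T(H) = H - 4 = -4 + H)
L(K, I) = -27 + 9*K (L(K, I) = 9*((3 - 2)*K - 3) = 9*(1*K - 3) = 9*(K - 3) = 9*(-3 + K) = -27 + 9*K)
√(L(-32, 9) + T(164)) = √((-27 + 9*(-32)) + (-4 + 164)) = √((-27 - 288) + 160) = √(-315 + 160) = √(-155) = I*√155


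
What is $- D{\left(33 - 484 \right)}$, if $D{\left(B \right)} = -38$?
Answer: $38$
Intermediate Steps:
$- D{\left(33 - 484 \right)} = \left(-1\right) \left(-38\right) = 38$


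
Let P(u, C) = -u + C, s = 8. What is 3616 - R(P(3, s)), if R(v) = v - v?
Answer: 3616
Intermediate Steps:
P(u, C) = C - u
R(v) = 0
3616 - R(P(3, s)) = 3616 - 1*0 = 3616 + 0 = 3616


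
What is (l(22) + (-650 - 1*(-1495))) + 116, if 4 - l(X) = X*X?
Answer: 481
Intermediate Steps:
l(X) = 4 - X² (l(X) = 4 - X*X = 4 - X²)
(l(22) + (-650 - 1*(-1495))) + 116 = ((4 - 1*22²) + (-650 - 1*(-1495))) + 116 = ((4 - 1*484) + (-650 + 1495)) + 116 = ((4 - 484) + 845) + 116 = (-480 + 845) + 116 = 365 + 116 = 481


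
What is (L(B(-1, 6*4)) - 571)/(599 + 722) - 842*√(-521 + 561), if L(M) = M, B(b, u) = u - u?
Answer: -571/1321 - 1684*√10 ≈ -5325.7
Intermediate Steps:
B(b, u) = 0
(L(B(-1, 6*4)) - 571)/(599 + 722) - 842*√(-521 + 561) = (0 - 571)/(599 + 722) - 842*√(-521 + 561) = -571/1321 - 1684*√10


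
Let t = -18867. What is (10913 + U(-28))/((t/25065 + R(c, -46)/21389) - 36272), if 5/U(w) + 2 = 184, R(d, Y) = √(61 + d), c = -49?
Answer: -2300758425640974783522609945/7647267603654485830615923422 - 2965514319350601975*√3/3823633801827242915307961711 ≈ -0.30086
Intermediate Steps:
U(w) = 5/182 (U(w) = 5/(-2 + 184) = 5/182)
(10913 + U(-28))/((t/25065 + R(c, -46)/21389) - 36272) = (10913 + 5/182)/((-18867/25065 + √(61 - 49)/21389) - 36272) = 1986171/(182*((-18867*1/25065 + √12*(1/21389)) - 36272)) = 1986171/(182*((-6289/8355 + (2*√3)*(1/21389)) - 36272)) = 1986171/(182*((-6289/8355 + 2*√3/21389) - 36272)) = 1986171/(182*(-303058849/8355 + 2*√3/21389))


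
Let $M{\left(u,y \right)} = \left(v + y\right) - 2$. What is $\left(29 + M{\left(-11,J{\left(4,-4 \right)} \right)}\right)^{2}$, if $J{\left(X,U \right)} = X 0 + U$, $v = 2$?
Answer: $625$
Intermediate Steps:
$J{\left(X,U \right)} = U$ ($J{\left(X,U \right)} = 0 + U = U$)
$M{\left(u,y \right)} = y$ ($M{\left(u,y \right)} = \left(2 + y\right) - 2 = y$)
$\left(29 + M{\left(-11,J{\left(4,-4 \right)} \right)}\right)^{2} = \left(29 - 4\right)^{2} = 25^{2} = 625$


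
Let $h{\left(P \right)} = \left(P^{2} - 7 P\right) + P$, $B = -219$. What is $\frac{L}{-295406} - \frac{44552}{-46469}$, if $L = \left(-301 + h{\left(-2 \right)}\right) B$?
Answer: $\frac{10260565477}{13727221414} \approx 0.74746$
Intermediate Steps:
$h{\left(P \right)} = P^{2} - 6 P$
$L = 62415$ ($L = \left(-301 - 2 \left(-6 - 2\right)\right) \left(-219\right) = \left(-301 - -16\right) \left(-219\right) = \left(-301 + 16\right) \left(-219\right) = \left(-285\right) \left(-219\right) = 62415$)
$\frac{L}{-295406} - \frac{44552}{-46469} = \frac{62415}{-295406} - \frac{44552}{-46469} = 62415 \left(- \frac{1}{295406}\right) - - \frac{44552}{46469} = - \frac{62415}{295406} + \frac{44552}{46469} = \frac{10260565477}{13727221414}$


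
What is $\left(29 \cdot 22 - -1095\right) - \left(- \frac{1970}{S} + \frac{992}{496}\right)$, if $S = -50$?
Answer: $\frac{8458}{5} \approx 1691.6$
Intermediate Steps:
$\left(29 \cdot 22 - -1095\right) - \left(- \frac{1970}{S} + \frac{992}{496}\right) = \left(29 \cdot 22 - -1095\right) - \left(- \frac{1970}{-50} + \frac{992}{496}\right) = \left(638 + 1095\right) - \left(\left(-1970\right) \left(- \frac{1}{50}\right) + 992 \cdot \frac{1}{496}\right) = 1733 - \left(\frac{197}{5} + 2\right) = 1733 - \frac{207}{5} = \frac{8458}{5}$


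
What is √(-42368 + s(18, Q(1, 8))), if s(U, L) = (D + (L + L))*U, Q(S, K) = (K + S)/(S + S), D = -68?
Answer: I*√43430 ≈ 208.4*I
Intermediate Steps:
Q(S, K) = (K + S)/(2*S) (Q(S, K) = (K + S)/((2*S)) = (K + S)*(1/(2*S)) = (K + S)/(2*S))
s(U, L) = U*(-68 + 2*L) (s(U, L) = (-68 + (L + L))*U = (-68 + 2*L)*U = U*(-68 + 2*L))
√(-42368 + s(18, Q(1, 8))) = √(-42368 + 2*18*(-34 + (½)*(8 + 1)/1)) = √(-42368 + 2*18*(-34 + (½)*1*9)) = √(-42368 + 2*18*(-34 + 9/2)) = √(-42368 + 2*18*(-59/2)) = √(-42368 - 1062) = √(-43430) = I*√43430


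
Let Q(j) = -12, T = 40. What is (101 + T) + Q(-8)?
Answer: 129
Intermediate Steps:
(101 + T) + Q(-8) = (101 + 40) - 12 = 141 - 12 = 129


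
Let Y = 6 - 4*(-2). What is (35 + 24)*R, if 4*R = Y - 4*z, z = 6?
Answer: -295/2 ≈ -147.50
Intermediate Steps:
Y = 14 (Y = 6 + 8 = 14)
R = -5/2 (R = (14 - 4*6)/4 = (14 - 24)/4 = (¼)*(-10) = -5/2 ≈ -2.5000)
(35 + 24)*R = (35 + 24)*(-5/2) = 59*(-5/2) = -295/2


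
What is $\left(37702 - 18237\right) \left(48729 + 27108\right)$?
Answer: $1476167205$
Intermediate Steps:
$\left(37702 - 18237\right) \left(48729 + 27108\right) = 19465 \cdot 75837 = 1476167205$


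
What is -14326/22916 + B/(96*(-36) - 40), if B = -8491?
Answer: 36124015/20028584 ≈ 1.8036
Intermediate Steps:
-14326/22916 + B/(96*(-36) - 40) = -14326/22916 - 8491/(96*(-36) - 40) = -14326*1/22916 - 8491/(-3456 - 40) = -7163/11458 - 8491/(-3496) = -7163/11458 - 8491*(-1/3496) = -7163/11458 + 8491/3496 = 36124015/20028584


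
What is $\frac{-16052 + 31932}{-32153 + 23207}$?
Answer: $- \frac{7940}{4473} \approx -1.7751$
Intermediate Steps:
$\frac{-16052 + 31932}{-32153 + 23207} = \frac{15880}{-8946} = 15880 \left(- \frac{1}{8946}\right) = - \frac{7940}{4473}$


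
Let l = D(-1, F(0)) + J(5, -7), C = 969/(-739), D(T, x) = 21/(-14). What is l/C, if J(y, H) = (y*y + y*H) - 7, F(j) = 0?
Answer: 27343/1938 ≈ 14.109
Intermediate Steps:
D(T, x) = -3/2 (D(T, x) = 21*(-1/14) = -3/2)
J(y, H) = -7 + y² + H*y (J(y, H) = (y² + H*y) - 7 = -7 + y² + H*y)
C = -969/739 (C = 969*(-1/739) = -969/739 ≈ -1.3112)
l = -37/2 (l = -3/2 + (-7 + 5² - 7*5) = -3/2 + (-7 + 25 - 35) = -3/2 - 17 = -37/2 ≈ -18.500)
l/C = -37/(2*(-969/739)) = -37/2*(-739/969) = 27343/1938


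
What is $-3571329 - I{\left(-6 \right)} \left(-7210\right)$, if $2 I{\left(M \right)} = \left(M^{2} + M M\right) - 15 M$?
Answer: $-2987319$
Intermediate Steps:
$I{\left(M \right)} = M^{2} - \frac{15 M}{2}$ ($I{\left(M \right)} = \frac{\left(M^{2} + M M\right) - 15 M}{2} = \frac{\left(M^{2} + M^{2}\right) - 15 M}{2} = \frac{2 M^{2} - 15 M}{2} = \frac{- 15 M + 2 M^{2}}{2} = M^{2} - \frac{15 M}{2}$)
$-3571329 - I{\left(-6 \right)} \left(-7210\right) = -3571329 - \frac{1}{2} \left(-6\right) \left(-15 + 2 \left(-6\right)\right) \left(-7210\right) = -3571329 - \frac{1}{2} \left(-6\right) \left(-15 - 12\right) \left(-7210\right) = -3571329 - \frac{1}{2} \left(-6\right) \left(-27\right) \left(-7210\right) = -3571329 - 81 \left(-7210\right) = -3571329 - -584010 = -3571329 + 584010 = -2987319$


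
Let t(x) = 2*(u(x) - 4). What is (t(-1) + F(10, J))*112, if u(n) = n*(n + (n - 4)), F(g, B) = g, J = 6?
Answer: 1568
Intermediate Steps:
u(n) = n*(-4 + 2*n) (u(n) = n*(n + (-4 + n)) = n*(-4 + 2*n))
t(x) = -8 + 4*x*(-2 + x) (t(x) = 2*(2*x*(-2 + x) - 4) = 2*(-4 + 2*x*(-2 + x)) = -8 + 4*x*(-2 + x))
(t(-1) + F(10, J))*112 = ((-8 + 4*(-1)*(-2 - 1)) + 10)*112 = ((-8 + 4*(-1)*(-3)) + 10)*112 = ((-8 + 12) + 10)*112 = (4 + 10)*112 = 14*112 = 1568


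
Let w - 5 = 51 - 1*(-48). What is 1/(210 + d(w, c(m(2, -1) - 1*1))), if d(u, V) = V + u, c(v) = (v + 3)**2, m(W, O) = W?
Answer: 1/330 ≈ 0.0030303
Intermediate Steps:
w = 104 (w = 5 + (51 - 1*(-48)) = 5 + (51 + 48) = 5 + 99 = 104)
c(v) = (3 + v)**2
1/(210 + d(w, c(m(2, -1) - 1*1))) = 1/(210 + ((3 + (2 - 1*1))**2 + 104)) = 1/(210 + ((3 + (2 - 1))**2 + 104)) = 1/(210 + ((3 + 1)**2 + 104)) = 1/(210 + (4**2 + 104)) = 1/(210 + (16 + 104)) = 1/(210 + 120) = 1/330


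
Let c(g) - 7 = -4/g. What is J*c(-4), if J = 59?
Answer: 472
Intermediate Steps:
c(g) = 7 - 4/g
J*c(-4) = 59*(7 - 4/(-4)) = 59*(7 - 4*(-¼)) = 59*(7 + 1) = 59*8 = 472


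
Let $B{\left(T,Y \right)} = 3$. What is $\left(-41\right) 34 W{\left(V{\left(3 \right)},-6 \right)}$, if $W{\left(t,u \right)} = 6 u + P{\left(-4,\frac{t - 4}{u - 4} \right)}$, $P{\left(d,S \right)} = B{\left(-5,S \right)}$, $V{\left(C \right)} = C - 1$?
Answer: $46002$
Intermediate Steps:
$V{\left(C \right)} = -1 + C$ ($V{\left(C \right)} = C - 1 = -1 + C$)
$P{\left(d,S \right)} = 3$
$W{\left(t,u \right)} = 3 + 6 u$ ($W{\left(t,u \right)} = 6 u + 3 = 3 + 6 u$)
$\left(-41\right) 34 W{\left(V{\left(3 \right)},-6 \right)} = \left(-41\right) 34 \left(3 + 6 \left(-6\right)\right) = - 1394 \left(3 - 36\right) = \left(-1394\right) \left(-33\right) = 46002$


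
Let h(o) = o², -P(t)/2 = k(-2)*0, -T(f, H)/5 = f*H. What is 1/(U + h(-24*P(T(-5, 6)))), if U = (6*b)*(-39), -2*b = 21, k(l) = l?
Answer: 1/2457 ≈ 0.00040700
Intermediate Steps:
T(f, H) = -5*H*f (T(f, H) = -5*f*H = -5*H*f)
b = -21/2 (b = -½*21 = -21/2 ≈ -10.500)
P(t) = 0 (P(t) = -(-4)*0 = -2*0 = 0)
U = 2457 (U = (6*(-21/2))*(-39) = -63*(-39) = 2457)
1/(U + h(-24*P(T(-5, 6)))) = 1/(2457 + (-24*0)²) = 1/(2457 + 0²) = 1/(2457 + 0) = 1/2457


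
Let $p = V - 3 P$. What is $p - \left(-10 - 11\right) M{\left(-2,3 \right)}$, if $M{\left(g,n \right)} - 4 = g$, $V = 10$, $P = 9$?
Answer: $25$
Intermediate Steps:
$M{\left(g,n \right)} = 4 + g$
$p = -17$ ($p = 10 - 27 = -17$)
$p - \left(-10 - 11\right) M{\left(-2,3 \right)} = -17 - \left(-10 - 11\right) \left(4 - 2\right) = -17 - \left(-10 - 11\right) 2 = -17 - \left(-21\right) 2 = -17 - -42 = -17 + 42 = 25$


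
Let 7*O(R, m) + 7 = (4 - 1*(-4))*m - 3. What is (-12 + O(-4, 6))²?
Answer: 2116/49 ≈ 43.184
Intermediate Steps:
O(R, m) = -10/7 + 8*m/7 (O(R, m) = -1 + ((4 - 1*(-4))*m - 3)/7 = -1 + ((4 + 4)*m - 3)/7 = -1 + (8*m - 3)/7 = -1 + (-3 + 8*m)/7 = -1 + (-3/7 + 8*m/7) = -10/7 + 8*m/7)
(-12 + O(-4, 6))² = (-12 + (-10/7 + (8/7)*6))² = (-12 + (-10/7 + 48/7))² = (-12 + 38/7)² = (-46/7)² = 2116/49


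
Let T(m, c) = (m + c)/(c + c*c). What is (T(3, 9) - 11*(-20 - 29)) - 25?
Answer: 7712/15 ≈ 514.13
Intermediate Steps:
T(m, c) = (c + m)/(c + c**2)
(T(3, 9) - 11*(-20 - 29)) - 25 = ((9 + 3)/(9*(1 + 9)) - 11*(-20 - 29)) - 25 = ((1/9)*12/10 - 11*(-49)) - 25 = ((1/9)*(1/10)*12 + 539) - 25 = (2/15 + 539) - 25 = 8087/15 - 25 = 7712/15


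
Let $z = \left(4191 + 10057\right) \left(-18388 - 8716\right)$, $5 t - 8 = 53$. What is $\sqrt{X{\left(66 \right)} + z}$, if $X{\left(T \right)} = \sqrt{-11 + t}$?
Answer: $\frac{\sqrt{-9654444800 + 5 \sqrt{30}}}{5} \approx 19651.0 i$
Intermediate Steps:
$t = \frac{61}{5}$ ($t = \frac{8}{5} + \frac{1}{5} \cdot 53 = \frac{8}{5} + \frac{53}{5} = \frac{61}{5} \approx 12.2$)
$z = -386177792$ ($z = 14248 \left(-27104\right) = -386177792$)
$X{\left(T \right)} = \frac{\sqrt{30}}{5}$ ($X{\left(T \right)} = \sqrt{-11 + \frac{61}{5}} = \sqrt{\frac{6}{5}} = \frac{\sqrt{30}}{5}$)
$\sqrt{X{\left(66 \right)} + z} = \sqrt{\frac{\sqrt{30}}{5} - 386177792} = \sqrt{-386177792 + \frac{\sqrt{30}}{5}}$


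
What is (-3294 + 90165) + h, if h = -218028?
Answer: -131157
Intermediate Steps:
(-3294 + 90165) + h = (-3294 + 90165) - 218028 = 86871 - 218028 = -131157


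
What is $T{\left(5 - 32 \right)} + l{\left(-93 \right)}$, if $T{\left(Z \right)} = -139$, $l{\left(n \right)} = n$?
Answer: $-232$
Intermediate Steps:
$T{\left(5 - 32 \right)} + l{\left(-93 \right)} = -139 - 93 = -232$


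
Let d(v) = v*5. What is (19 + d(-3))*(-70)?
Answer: -280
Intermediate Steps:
d(v) = 5*v
(19 + d(-3))*(-70) = (19 + 5*(-3))*(-70) = (19 - 15)*(-70) = 4*(-70) = -280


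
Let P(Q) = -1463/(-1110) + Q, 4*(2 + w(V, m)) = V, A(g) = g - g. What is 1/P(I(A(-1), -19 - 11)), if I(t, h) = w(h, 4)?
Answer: -555/4541 ≈ -0.12222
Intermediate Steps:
A(g) = 0
w(V, m) = -2 + V/4
I(t, h) = -2 + h/4
P(Q) = 1463/1110 + Q (P(Q) = -1463*(-1/1110) + Q = 1463/1110 + Q)
1/P(I(A(-1), -19 - 11)) = 1/(1463/1110 + (-2 + (-19 - 11)/4)) = 1/(1463/1110 + (-2 + (¼)*(-30))) = 1/(1463/1110 + (-2 - 15/2)) = 1/(1463/1110 - 19/2) = 1/(-4541/555) = -555/4541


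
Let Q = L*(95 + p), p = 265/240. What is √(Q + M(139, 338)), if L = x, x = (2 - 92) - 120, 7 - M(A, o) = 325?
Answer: I*√327998/4 ≈ 143.18*I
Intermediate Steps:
p = 53/48 (p = 265*(1/240) = 53/48 ≈ 1.1042)
M(A, o) = -318 (M(A, o) = 7 - 1*325 = 7 - 325 = -318)
x = -210 (x = -90 - 120 = -210)
L = -210
Q = -161455/8 (Q = -210*(95 + 53/48) = -210*4613/48 = -161455/8 ≈ -20182.)
√(Q + M(139, 338)) = √(-161455/8 - 318) = √(-163999/8) = I*√327998/4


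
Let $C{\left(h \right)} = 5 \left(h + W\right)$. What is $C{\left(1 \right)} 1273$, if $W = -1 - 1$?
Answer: $-6365$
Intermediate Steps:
$W = -2$
$C{\left(h \right)} = -10 + 5 h$ ($C{\left(h \right)} = 5 \left(h - 2\right) = 5 \left(-2 + h\right) = -10 + 5 h$)
$C{\left(1 \right)} 1273 = \left(-10 + 5 \cdot 1\right) 1273 = \left(-10 + 5\right) 1273 = \left(-5\right) 1273 = -6365$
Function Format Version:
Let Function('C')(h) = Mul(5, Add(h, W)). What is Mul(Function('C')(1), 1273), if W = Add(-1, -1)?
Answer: -6365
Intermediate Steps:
W = -2
Function('C')(h) = Add(-10, Mul(5, h)) (Function('C')(h) = Mul(5, Add(h, -2)) = Mul(5, Add(-2, h)) = Add(-10, Mul(5, h)))
Mul(Function('C')(1), 1273) = Mul(Add(-10, Mul(5, 1)), 1273) = Mul(Add(-10, 5), 1273) = Mul(-5, 1273) = -6365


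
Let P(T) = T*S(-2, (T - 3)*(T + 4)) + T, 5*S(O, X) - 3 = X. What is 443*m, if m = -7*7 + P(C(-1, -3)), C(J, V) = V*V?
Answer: 234347/5 ≈ 46869.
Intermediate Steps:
S(O, X) = ⅗ + X/5
C(J, V) = V²
P(T) = T + T*(⅗ + (-3 + T)*(4 + T)/5) (P(T) = T*(⅗ + ((T - 3)*(T + 4))/5) + T = T*(⅗ + ((-3 + T)*(4 + T))/5) + T = T*(⅗ + (-3 + T)*(4 + T)/5) + T = T + T*(⅗ + (-3 + T)*(4 + T)/5))
m = 529/5 (m = -7*7 + (⅕)*(-3)²*(-4 + (-3)² + ((-3)²)²) = -49 + (⅕)*9*(-4 + 9 + 9²) = -49 + (⅕)*9*(-4 + 9 + 81) = -49 + (⅕)*9*86 = -49 + 774/5 = 529/5 ≈ 105.80)
443*m = 443*(529/5) = 234347/5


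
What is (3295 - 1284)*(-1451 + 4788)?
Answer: 6710707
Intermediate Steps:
(3295 - 1284)*(-1451 + 4788) = 2011*3337 = 6710707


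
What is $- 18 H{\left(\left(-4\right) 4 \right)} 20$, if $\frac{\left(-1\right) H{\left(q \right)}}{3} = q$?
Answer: $-17280$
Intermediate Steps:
$H{\left(q \right)} = - 3 q$
$- 18 H{\left(\left(-4\right) 4 \right)} 20 = - 18 \left(- 3 \left(\left(-4\right) 4\right)\right) 20 = - 18 \left(\left(-3\right) \left(-16\right)\right) 20 = \left(-18\right) 48 \cdot 20 = \left(-864\right) 20 = -17280$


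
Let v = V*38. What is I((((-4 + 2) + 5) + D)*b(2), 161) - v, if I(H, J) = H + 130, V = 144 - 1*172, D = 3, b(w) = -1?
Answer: 1188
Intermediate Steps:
V = -28 (V = 144 - 172 = -28)
v = -1064 (v = -28*38 = -1064)
I(H, J) = 130 + H
I((((-4 + 2) + 5) + D)*b(2), 161) - v = (130 + (((-4 + 2) + 5) + 3)*(-1)) - 1*(-1064) = (130 + ((-2 + 5) + 3)*(-1)) + 1064 = (130 + (3 + 3)*(-1)) + 1064 = (130 + 6*(-1)) + 1064 = (130 - 6) + 1064 = 124 + 1064 = 1188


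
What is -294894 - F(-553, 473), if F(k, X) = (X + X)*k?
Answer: 228244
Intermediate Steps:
F(k, X) = 2*X*k (F(k, X) = (2*X)*k = 2*X*k)
-294894 - F(-553, 473) = -294894 - 2*473*(-553) = -294894 - 1*(-523138) = -294894 + 523138 = 228244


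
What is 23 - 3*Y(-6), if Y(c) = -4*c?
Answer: -49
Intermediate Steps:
23 - 3*Y(-6) = 23 - (-12)*(-6) = 23 - 3*24 = 23 - 72 = -49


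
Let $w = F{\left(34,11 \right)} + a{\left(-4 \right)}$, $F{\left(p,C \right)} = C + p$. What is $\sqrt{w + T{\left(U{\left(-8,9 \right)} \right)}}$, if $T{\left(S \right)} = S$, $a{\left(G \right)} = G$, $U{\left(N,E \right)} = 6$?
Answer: $\sqrt{47} \approx 6.8557$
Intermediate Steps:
$w = 41$ ($w = \left(11 + 34\right) - 4 = 45 - 4 = 41$)
$\sqrt{w + T{\left(U{\left(-8,9 \right)} \right)}} = \sqrt{41 + 6} = \sqrt{47}$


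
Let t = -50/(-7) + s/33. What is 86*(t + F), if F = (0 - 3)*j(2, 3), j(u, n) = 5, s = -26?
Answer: -171742/231 ≈ -743.47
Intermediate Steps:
F = -15 (F = (0 - 3)*5 = -3*5 = -15)
t = 1468/231 (t = -50/(-7) - 26/33 = -50*(-⅐) - 26*1/33 = 50/7 - 26/33 = 1468/231 ≈ 6.3550)
86*(t + F) = 86*(1468/231 - 15) = 86*(-1997/231) = -171742/231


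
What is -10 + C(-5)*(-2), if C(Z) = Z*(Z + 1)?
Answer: -50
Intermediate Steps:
C(Z) = Z*(1 + Z)
-10 + C(-5)*(-2) = -10 - 5*(1 - 5)*(-2) = -10 - 5*(-4)*(-2) = -10 + 20*(-2) = -10 - 40 = -50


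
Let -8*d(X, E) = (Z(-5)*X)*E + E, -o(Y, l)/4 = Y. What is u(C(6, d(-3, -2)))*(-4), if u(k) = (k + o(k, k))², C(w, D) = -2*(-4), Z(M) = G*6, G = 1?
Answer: -2304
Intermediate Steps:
o(Y, l) = -4*Y
Z(M) = 6 (Z(M) = 1*6 = 6)
d(X, E) = -E/8 - 3*E*X/4 (d(X, E) = -((6*X)*E + E)/8 = -(6*E*X + E)/8 = -(E + 6*E*X)/8 = -E/8 - 3*E*X/4)
C(w, D) = 8
u(k) = 9*k² (u(k) = (k - 4*k)² = (-3*k)² = 9*k²)
u(C(6, d(-3, -2)))*(-4) = (9*8²)*(-4) = (9*64)*(-4) = 576*(-4) = -2304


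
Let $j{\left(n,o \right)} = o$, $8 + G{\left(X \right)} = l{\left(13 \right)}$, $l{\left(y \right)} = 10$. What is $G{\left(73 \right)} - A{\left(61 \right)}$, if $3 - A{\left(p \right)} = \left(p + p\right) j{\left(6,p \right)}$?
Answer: $7441$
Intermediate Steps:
$G{\left(X \right)} = 2$ ($G{\left(X \right)} = -8 + 10 = 2$)
$A{\left(p \right)} = 3 - 2 p^{2}$ ($A{\left(p \right)} = 3 - \left(p + p\right) p = 3 - 2 p p = 3 - 2 p^{2}$)
$G{\left(73 \right)} - A{\left(61 \right)} = 2 - \left(3 - 2 \cdot 61^{2}\right) = 2 - \left(3 - 7442\right) = 2 - -7439 = 2 + 7439 = 7441$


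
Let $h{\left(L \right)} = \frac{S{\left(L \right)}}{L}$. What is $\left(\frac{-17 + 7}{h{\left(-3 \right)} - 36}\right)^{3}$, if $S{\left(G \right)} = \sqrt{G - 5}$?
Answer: $\frac{3375}{\left(54 + i \sqrt{2}\right)^{3}} \approx 0.021345 - 0.0016801 i$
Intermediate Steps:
$S{\left(G \right)} = \sqrt{-5 + G}$
$h{\left(L \right)} = \frac{\sqrt{-5 + L}}{L}$
$\left(\frac{-17 + 7}{h{\left(-3 \right)} - 36}\right)^{3} = \left(\frac{-17 + 7}{\frac{\sqrt{-5 - 3}}{-3} - 36}\right)^{3} = \left(- \frac{10}{- \frac{\sqrt{-8}}{3} - 36}\right)^{3} = \left(- \frac{10}{- \frac{2 i \sqrt{2}}{3} - 36}\right)^{3} = \left(- \frac{10}{-36 - \frac{2 i \sqrt{2}}{3}}\right)^{3} = - \frac{1000}{\left(-36 - \frac{2 i \sqrt{2}}{3}\right)^{3}}$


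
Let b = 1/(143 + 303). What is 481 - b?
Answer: 214525/446 ≈ 481.00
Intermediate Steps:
b = 1/446 ≈ 0.0022422
481 - b = 481 - 1*1/446 = 481 - 1/446 = 214525/446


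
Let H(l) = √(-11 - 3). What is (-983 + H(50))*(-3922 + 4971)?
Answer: -1031167 + 1049*I*√14 ≈ -1.0312e+6 + 3925.0*I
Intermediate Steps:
H(l) = I*√14 (H(l) = √(-14) = I*√14)
(-983 + H(50))*(-3922 + 4971) = (-983 + I*√14)*(-3922 + 4971) = (-983 + I*√14)*1049 = -1031167 + 1049*I*√14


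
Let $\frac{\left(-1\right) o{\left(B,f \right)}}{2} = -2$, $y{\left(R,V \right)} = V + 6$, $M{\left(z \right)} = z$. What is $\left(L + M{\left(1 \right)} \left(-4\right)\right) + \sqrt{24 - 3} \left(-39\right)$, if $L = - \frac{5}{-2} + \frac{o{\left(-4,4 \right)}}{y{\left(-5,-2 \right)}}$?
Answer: $- \frac{1}{2} - 39 \sqrt{21} \approx -179.22$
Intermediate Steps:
$y{\left(R,V \right)} = 6 + V$
$o{\left(B,f \right)} = 4$ ($o{\left(B,f \right)} = \left(-2\right) \left(-2\right) = 4$)
$L = \frac{7}{2}$ ($L = - \frac{5}{-2} + \frac{4}{6 - 2} = \left(-5\right) \left(- \frac{1}{2}\right) + \frac{4}{4} = \frac{5}{2} + 4 \cdot \frac{1}{4} = \frac{5}{2} + 1 = \frac{7}{2} \approx 3.5$)
$\left(L + M{\left(1 \right)} \left(-4\right)\right) + \sqrt{24 - 3} \left(-39\right) = \left(\frac{7}{2} + 1 \left(-4\right)\right) + \sqrt{24 - 3} \left(-39\right) = \left(\frac{7}{2} - 4\right) + \sqrt{21} \left(-39\right) = - \frac{1}{2} - 39 \sqrt{21}$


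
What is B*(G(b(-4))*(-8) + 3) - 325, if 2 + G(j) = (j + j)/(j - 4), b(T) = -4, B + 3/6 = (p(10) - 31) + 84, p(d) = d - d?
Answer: 505/2 ≈ 252.50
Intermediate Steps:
p(d) = 0
B = 105/2 (B = -½ + ((0 - 31) + 84) = -½ + (-31 + 84) = -½ + 53 = 105/2 ≈ 52.500)
G(j) = -2 + 2*j/(-4 + j) (G(j) = -2 + (j + j)/(j - 4) = -2 + (2*j)/(-4 + j) = -2 + 2*j/(-4 + j))
B*(G(b(-4))*(-8) + 3) - 325 = 105*((8/(-4 - 4))*(-8) + 3)/2 - 325 = 105*((8/(-8))*(-8) + 3)/2 - 325 = 105*((8*(-⅛))*(-8) + 3)/2 - 325 = 105*(-1*(-8) + 3)/2 - 325 = 105*(8 + 3)/2 - 325 = (105/2)*11 - 325 = 1155/2 - 325 = 505/2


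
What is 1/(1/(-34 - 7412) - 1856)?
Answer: -7446/13819777 ≈ -0.00053879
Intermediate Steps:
1/(1/(-34 - 7412) - 1856) = 1/(1/(-7446) - 1856) = 1/(-1/7446 - 1856) = 1/(-13819777/7446) = -7446/13819777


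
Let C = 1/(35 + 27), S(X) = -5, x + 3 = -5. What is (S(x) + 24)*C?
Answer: 19/62 ≈ 0.30645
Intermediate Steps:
x = -8 (x = -3 - 5 = -8)
C = 1/62 ≈ 0.016129
(S(x) + 24)*C = (-5 + 24)*(1/62) = 19*(1/62) = 19/62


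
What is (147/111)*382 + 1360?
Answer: 69038/37 ≈ 1865.9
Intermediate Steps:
(147/111)*382 + 1360 = (147*(1/111))*382 + 1360 = (49/37)*382 + 1360 = 18718/37 + 1360 = 69038/37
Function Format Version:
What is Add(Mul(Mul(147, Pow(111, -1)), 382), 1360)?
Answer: Rational(69038, 37) ≈ 1865.9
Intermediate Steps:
Add(Mul(Mul(147, Pow(111, -1)), 382), 1360) = Add(Mul(Mul(147, Rational(1, 111)), 382), 1360) = Add(Mul(Rational(49, 37), 382), 1360) = Add(Rational(18718, 37), 1360) = Rational(69038, 37)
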